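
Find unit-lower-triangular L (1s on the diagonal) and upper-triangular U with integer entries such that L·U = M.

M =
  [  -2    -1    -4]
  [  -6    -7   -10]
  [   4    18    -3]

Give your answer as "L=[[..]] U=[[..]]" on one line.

L=[[1,0,0],[3,1,0],[-2,-4,1]] U=[[-2,-1,-4],[0,-4,2],[0,0,-3]]

  R1 -= 3·R0 → [0,-4,2]
  R2 -= -2·R0 → [0,16,-11]
  R2 -= -4·R1 → [0,0,-3]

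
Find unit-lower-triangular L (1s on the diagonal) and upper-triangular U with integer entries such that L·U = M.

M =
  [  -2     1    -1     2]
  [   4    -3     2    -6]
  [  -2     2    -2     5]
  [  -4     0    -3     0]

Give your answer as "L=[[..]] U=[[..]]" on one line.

  row1 -= -2·row0 → [0,-1,0,-2]
  row2 -= 1·row0 → [0,1,-1,3]
  row3 -= 2·row0 → [0,-2,-1,-4]
  row2 -= -1·row1 → [0,0,-1,1]
  row3 -= 2·row1 → [0,0,-1,0]
  row3 -= 1·row2 → [0,0,0,-1]

L=[[1,0,0,0],[-2,1,0,0],[1,-1,1,0],[2,2,1,1]] U=[[-2,1,-1,2],[0,-1,0,-2],[0,0,-1,1],[0,0,0,-1]]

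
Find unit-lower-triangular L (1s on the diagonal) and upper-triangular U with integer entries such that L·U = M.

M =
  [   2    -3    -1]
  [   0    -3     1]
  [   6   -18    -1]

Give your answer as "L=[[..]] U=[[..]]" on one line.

  r1 -= 0·r0 → [0,-3,1]
  r2 -= 3·r0 → [0,-9,2]
  r2 -= 3·r1 → [0,0,-1]

L=[[1,0,0],[0,1,0],[3,3,1]] U=[[2,-3,-1],[0,-3,1],[0,0,-1]]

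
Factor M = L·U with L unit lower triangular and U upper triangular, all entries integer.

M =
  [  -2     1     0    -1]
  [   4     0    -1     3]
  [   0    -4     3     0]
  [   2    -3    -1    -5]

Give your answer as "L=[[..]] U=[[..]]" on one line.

  r1 -= -2·r0 → [0,2,-1,1]
  r2 -= 0·r0 → [0,-4,3,0]
  r3 -= -1·r0 → [0,-2,-1,-6]
  r2 -= -2·r1 → [0,0,1,2]
  r3 -= -1·r1 → [0,0,-2,-5]
  r3 -= -2·r2 → [0,0,0,-1]

L=[[1,0,0,0],[-2,1,0,0],[0,-2,1,0],[-1,-1,-2,1]] U=[[-2,1,0,-1],[0,2,-1,1],[0,0,1,2],[0,0,0,-1]]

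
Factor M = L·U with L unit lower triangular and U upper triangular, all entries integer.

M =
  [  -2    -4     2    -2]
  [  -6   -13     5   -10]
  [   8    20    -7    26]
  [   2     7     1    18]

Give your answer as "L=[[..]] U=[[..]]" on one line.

  row1 -= 3·row0 → [0,-1,-1,-4]
  row2 -= -4·row0 → [0,4,1,18]
  row3 -= -1·row0 → [0,3,3,16]
  row2 -= -4·row1 → [0,0,-3,2]
  row3 -= -3·row1 → [0,0,0,4]
  row3 -= 0·row2 → [0,0,0,4]

L=[[1,0,0,0],[3,1,0,0],[-4,-4,1,0],[-1,-3,0,1]] U=[[-2,-4,2,-2],[0,-1,-1,-4],[0,0,-3,2],[0,0,0,4]]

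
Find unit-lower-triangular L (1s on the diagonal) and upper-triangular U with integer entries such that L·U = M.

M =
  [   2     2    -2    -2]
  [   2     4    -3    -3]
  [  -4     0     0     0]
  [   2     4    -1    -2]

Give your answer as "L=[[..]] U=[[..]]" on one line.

  R1 -= 1·R0 → [0,2,-1,-1]
  R2 -= -2·R0 → [0,4,-4,-4]
  R3 -= 1·R0 → [0,2,1,0]
  R2 -= 2·R1 → [0,0,-2,-2]
  R3 -= 1·R1 → [0,0,2,1]
  R3 -= -1·R2 → [0,0,0,-1]

L=[[1,0,0,0],[1,1,0,0],[-2,2,1,0],[1,1,-1,1]] U=[[2,2,-2,-2],[0,2,-1,-1],[0,0,-2,-2],[0,0,0,-1]]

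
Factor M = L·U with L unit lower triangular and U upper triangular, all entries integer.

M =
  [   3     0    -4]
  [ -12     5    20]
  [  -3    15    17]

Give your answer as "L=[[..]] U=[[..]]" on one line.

L=[[1,0,0],[-4,1,0],[-1,3,1]] U=[[3,0,-4],[0,5,4],[0,0,1]]

  R1 -= -4·R0 → [0,5,4]
  R2 -= -1·R0 → [0,15,13]
  R2 -= 3·R1 → [0,0,1]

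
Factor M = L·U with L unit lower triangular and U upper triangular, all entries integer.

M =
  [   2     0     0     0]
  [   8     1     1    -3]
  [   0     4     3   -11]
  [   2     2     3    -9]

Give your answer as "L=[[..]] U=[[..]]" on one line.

L=[[1,0,0,0],[4,1,0,0],[0,4,1,0],[1,2,-1,1]] U=[[2,0,0,0],[0,1,1,-3],[0,0,-1,1],[0,0,0,-2]]

  row1 -= 4·row0 → [0,1,1,-3]
  row2 -= 0·row0 → [0,4,3,-11]
  row3 -= 1·row0 → [0,2,3,-9]
  row2 -= 4·row1 → [0,0,-1,1]
  row3 -= 2·row1 → [0,0,1,-3]
  row3 -= -1·row2 → [0,0,0,-2]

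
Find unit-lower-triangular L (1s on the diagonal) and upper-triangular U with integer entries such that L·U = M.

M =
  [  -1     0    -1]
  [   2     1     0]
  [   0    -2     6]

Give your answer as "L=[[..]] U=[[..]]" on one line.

L=[[1,0,0],[-2,1,0],[0,-2,1]] U=[[-1,0,-1],[0,1,-2],[0,0,2]]

  row1 -= -2·row0 → [0,1,-2]
  row2 -= 0·row0 → [0,-2,6]
  row2 -= -2·row1 → [0,0,2]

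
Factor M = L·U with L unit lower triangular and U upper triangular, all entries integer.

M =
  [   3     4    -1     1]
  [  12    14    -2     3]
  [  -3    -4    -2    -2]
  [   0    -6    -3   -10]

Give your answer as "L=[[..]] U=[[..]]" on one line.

L=[[1,0,0,0],[4,1,0,0],[-1,0,1,0],[0,3,3,1]] U=[[3,4,-1,1],[0,-2,2,-1],[0,0,-3,-1],[0,0,0,-4]]

  row1 -= 4·row0 → [0,-2,2,-1]
  row2 -= -1·row0 → [0,0,-3,-1]
  row3 -= 0·row0 → [0,-6,-3,-10]
  row2 -= 0·row1 → [0,0,-3,-1]
  row3 -= 3·row1 → [0,0,-9,-7]
  row3 -= 3·row2 → [0,0,0,-4]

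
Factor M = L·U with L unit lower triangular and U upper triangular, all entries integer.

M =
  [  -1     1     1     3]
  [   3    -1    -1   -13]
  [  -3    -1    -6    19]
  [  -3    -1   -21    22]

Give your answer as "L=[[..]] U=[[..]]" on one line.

  r1 -= -3·r0 → [0,2,2,-4]
  r2 -= 3·r0 → [0,-4,-9,10]
  r3 -= 3·r0 → [0,-4,-24,13]
  r2 -= -2·r1 → [0,0,-5,2]
  r3 -= -2·r1 → [0,0,-20,5]
  r3 -= 4·r2 → [0,0,0,-3]

L=[[1,0,0,0],[-3,1,0,0],[3,-2,1,0],[3,-2,4,1]] U=[[-1,1,1,3],[0,2,2,-4],[0,0,-5,2],[0,0,0,-3]]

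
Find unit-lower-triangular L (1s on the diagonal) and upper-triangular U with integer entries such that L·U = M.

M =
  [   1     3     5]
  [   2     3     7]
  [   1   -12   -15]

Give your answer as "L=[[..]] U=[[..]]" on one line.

  row1 -= 2·row0 → [0,-3,-3]
  row2 -= 1·row0 → [0,-15,-20]
  row2 -= 5·row1 → [0,0,-5]

L=[[1,0,0],[2,1,0],[1,5,1]] U=[[1,3,5],[0,-3,-3],[0,0,-5]]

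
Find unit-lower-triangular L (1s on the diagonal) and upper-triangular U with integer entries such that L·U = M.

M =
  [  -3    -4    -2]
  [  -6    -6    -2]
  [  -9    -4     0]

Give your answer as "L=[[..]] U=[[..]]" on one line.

  R1 -= 2·R0 → [0,2,2]
  R2 -= 3·R0 → [0,8,6]
  R2 -= 4·R1 → [0,0,-2]

L=[[1,0,0],[2,1,0],[3,4,1]] U=[[-3,-4,-2],[0,2,2],[0,0,-2]]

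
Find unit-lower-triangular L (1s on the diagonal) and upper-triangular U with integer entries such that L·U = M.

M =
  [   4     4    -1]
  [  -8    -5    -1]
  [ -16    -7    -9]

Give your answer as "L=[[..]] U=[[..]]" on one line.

  row1 -= -2·row0 → [0,3,-3]
  row2 -= -4·row0 → [0,9,-13]
  row2 -= 3·row1 → [0,0,-4]

L=[[1,0,0],[-2,1,0],[-4,3,1]] U=[[4,4,-1],[0,3,-3],[0,0,-4]]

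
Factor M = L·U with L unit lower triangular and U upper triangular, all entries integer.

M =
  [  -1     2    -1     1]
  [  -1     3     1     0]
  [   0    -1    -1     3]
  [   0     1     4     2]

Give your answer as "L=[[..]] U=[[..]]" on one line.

L=[[1,0,0,0],[1,1,0,0],[0,-1,1,0],[0,1,2,1]] U=[[-1,2,-1,1],[0,1,2,-1],[0,0,1,2],[0,0,0,-1]]

  row1 -= 1·row0 → [0,1,2,-1]
  row2 -= 0·row0 → [0,-1,-1,3]
  row3 -= 0·row0 → [0,1,4,2]
  row2 -= -1·row1 → [0,0,1,2]
  row3 -= 1·row1 → [0,0,2,3]
  row3 -= 2·row2 → [0,0,0,-1]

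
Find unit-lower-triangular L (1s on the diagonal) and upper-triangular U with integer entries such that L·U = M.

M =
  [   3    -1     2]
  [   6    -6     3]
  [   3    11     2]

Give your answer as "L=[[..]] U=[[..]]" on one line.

  R1 -= 2·R0 → [0,-4,-1]
  R2 -= 1·R0 → [0,12,0]
  R2 -= -3·R1 → [0,0,-3]

L=[[1,0,0],[2,1,0],[1,-3,1]] U=[[3,-1,2],[0,-4,-1],[0,0,-3]]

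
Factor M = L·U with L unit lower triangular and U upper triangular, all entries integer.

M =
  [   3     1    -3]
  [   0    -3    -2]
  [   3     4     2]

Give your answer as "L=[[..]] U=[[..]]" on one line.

  r1 -= 0·r0 → [0,-3,-2]
  r2 -= 1·r0 → [0,3,5]
  r2 -= -1·r1 → [0,0,3]

L=[[1,0,0],[0,1,0],[1,-1,1]] U=[[3,1,-3],[0,-3,-2],[0,0,3]]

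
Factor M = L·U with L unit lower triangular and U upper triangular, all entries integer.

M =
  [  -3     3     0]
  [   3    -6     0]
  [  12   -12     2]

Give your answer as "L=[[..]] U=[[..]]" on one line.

L=[[1,0,0],[-1,1,0],[-4,0,1]] U=[[-3,3,0],[0,-3,0],[0,0,2]]

  r1 -= -1·r0 → [0,-3,0]
  r2 -= -4·r0 → [0,0,2]
  r2 -= 0·r1 → [0,0,2]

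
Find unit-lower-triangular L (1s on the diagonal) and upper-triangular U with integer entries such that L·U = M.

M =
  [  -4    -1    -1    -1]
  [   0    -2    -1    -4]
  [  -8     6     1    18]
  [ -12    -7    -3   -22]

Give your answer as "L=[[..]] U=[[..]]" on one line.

  row1 -= 0·row0 → [0,-2,-1,-4]
  row2 -= 2·row0 → [0,8,3,20]
  row3 -= 3·row0 → [0,-4,0,-19]
  row2 -= -4·row1 → [0,0,-1,4]
  row3 -= 2·row1 → [0,0,2,-11]
  row3 -= -2·row2 → [0,0,0,-3]

L=[[1,0,0,0],[0,1,0,0],[2,-4,1,0],[3,2,-2,1]] U=[[-4,-1,-1,-1],[0,-2,-1,-4],[0,0,-1,4],[0,0,0,-3]]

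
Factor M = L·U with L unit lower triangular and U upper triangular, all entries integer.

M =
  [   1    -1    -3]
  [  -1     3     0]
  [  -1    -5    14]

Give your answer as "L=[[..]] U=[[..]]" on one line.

  R1 -= -1·R0 → [0,2,-3]
  R2 -= -1·R0 → [0,-6,11]
  R2 -= -3·R1 → [0,0,2]

L=[[1,0,0],[-1,1,0],[-1,-3,1]] U=[[1,-1,-3],[0,2,-3],[0,0,2]]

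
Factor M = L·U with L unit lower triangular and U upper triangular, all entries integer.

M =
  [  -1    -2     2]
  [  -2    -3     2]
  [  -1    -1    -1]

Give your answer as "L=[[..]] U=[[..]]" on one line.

  r1 -= 2·r0 → [0,1,-2]
  r2 -= 1·r0 → [0,1,-3]
  r2 -= 1·r1 → [0,0,-1]

L=[[1,0,0],[2,1,0],[1,1,1]] U=[[-1,-2,2],[0,1,-2],[0,0,-1]]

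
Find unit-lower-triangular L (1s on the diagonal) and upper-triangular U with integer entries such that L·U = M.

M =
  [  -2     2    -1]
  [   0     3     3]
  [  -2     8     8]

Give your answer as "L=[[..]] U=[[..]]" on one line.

L=[[1,0,0],[0,1,0],[1,2,1]] U=[[-2,2,-1],[0,3,3],[0,0,3]]

  r1 -= 0·r0 → [0,3,3]
  r2 -= 1·r0 → [0,6,9]
  r2 -= 2·r1 → [0,0,3]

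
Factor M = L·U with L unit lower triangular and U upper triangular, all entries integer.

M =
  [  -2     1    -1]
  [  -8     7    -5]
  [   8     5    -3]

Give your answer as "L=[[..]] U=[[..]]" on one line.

  R1 -= 4·R0 → [0,3,-1]
  R2 -= -4·R0 → [0,9,-7]
  R2 -= 3·R1 → [0,0,-4]

L=[[1,0,0],[4,1,0],[-4,3,1]] U=[[-2,1,-1],[0,3,-1],[0,0,-4]]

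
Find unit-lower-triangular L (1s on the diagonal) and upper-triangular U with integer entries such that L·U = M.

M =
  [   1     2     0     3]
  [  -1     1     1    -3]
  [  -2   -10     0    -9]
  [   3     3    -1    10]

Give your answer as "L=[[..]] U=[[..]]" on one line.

  r1 -= -1·r0 → [0,3,1,0]
  r2 -= -2·r0 → [0,-6,0,-3]
  r3 -= 3·r0 → [0,-3,-1,1]
  r2 -= -2·r1 → [0,0,2,-3]
  r3 -= -1·r1 → [0,0,0,1]
  r3 -= 0·r2 → [0,0,0,1]

L=[[1,0,0,0],[-1,1,0,0],[-2,-2,1,0],[3,-1,0,1]] U=[[1,2,0,3],[0,3,1,0],[0,0,2,-3],[0,0,0,1]]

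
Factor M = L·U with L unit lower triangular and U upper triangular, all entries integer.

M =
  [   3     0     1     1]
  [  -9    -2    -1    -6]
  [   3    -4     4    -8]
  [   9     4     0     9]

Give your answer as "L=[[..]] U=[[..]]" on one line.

L=[[1,0,0,0],[-3,1,0,0],[1,2,1,0],[3,-2,-1,1]] U=[[3,0,1,1],[0,-2,2,-3],[0,0,-1,-3],[0,0,0,-3]]

  row1 -= -3·row0 → [0,-2,2,-3]
  row2 -= 1·row0 → [0,-4,3,-9]
  row3 -= 3·row0 → [0,4,-3,6]
  row2 -= 2·row1 → [0,0,-1,-3]
  row3 -= -2·row1 → [0,0,1,0]
  row3 -= -1·row2 → [0,0,0,-3]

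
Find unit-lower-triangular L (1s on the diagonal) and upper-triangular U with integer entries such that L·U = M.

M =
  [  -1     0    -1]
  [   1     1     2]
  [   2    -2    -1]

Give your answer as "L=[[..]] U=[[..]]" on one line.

L=[[1,0,0],[-1,1,0],[-2,-2,1]] U=[[-1,0,-1],[0,1,1],[0,0,-1]]

  r1 -= -1·r0 → [0,1,1]
  r2 -= -2·r0 → [0,-2,-3]
  r2 -= -2·r1 → [0,0,-1]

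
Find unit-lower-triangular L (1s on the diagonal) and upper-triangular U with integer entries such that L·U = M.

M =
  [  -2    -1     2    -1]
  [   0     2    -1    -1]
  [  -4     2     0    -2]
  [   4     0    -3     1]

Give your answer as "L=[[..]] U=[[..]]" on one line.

  r1 -= 0·r0 → [0,2,-1,-1]
  r2 -= 2·r0 → [0,4,-4,0]
  r3 -= -2·r0 → [0,-2,1,-1]
  r2 -= 2·r1 → [0,0,-2,2]
  r3 -= -1·r1 → [0,0,0,-2]
  r3 -= 0·r2 → [0,0,0,-2]

L=[[1,0,0,0],[0,1,0,0],[2,2,1,0],[-2,-1,0,1]] U=[[-2,-1,2,-1],[0,2,-1,-1],[0,0,-2,2],[0,0,0,-2]]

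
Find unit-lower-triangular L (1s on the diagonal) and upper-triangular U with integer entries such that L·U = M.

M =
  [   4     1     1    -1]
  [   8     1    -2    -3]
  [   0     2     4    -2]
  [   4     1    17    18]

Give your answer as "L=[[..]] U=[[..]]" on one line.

  r1 -= 2·r0 → [0,-1,-4,-1]
  r2 -= 0·r0 → [0,2,4,-2]
  r3 -= 1·r0 → [0,0,16,19]
  r2 -= -2·r1 → [0,0,-4,-4]
  r3 -= 0·r1 → [0,0,16,19]
  r3 -= -4·r2 → [0,0,0,3]

L=[[1,0,0,0],[2,1,0,0],[0,-2,1,0],[1,0,-4,1]] U=[[4,1,1,-1],[0,-1,-4,-1],[0,0,-4,-4],[0,0,0,3]]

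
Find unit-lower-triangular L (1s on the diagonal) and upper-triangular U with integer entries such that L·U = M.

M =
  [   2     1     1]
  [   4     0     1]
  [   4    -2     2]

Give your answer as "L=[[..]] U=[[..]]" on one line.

  r1 -= 2·r0 → [0,-2,-1]
  r2 -= 2·r0 → [0,-4,0]
  r2 -= 2·r1 → [0,0,2]

L=[[1,0,0],[2,1,0],[2,2,1]] U=[[2,1,1],[0,-2,-1],[0,0,2]]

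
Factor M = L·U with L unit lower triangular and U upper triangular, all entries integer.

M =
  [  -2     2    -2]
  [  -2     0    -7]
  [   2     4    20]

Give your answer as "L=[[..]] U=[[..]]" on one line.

L=[[1,0,0],[1,1,0],[-1,-3,1]] U=[[-2,2,-2],[0,-2,-5],[0,0,3]]

  row1 -= 1·row0 → [0,-2,-5]
  row2 -= -1·row0 → [0,6,18]
  row2 -= -3·row1 → [0,0,3]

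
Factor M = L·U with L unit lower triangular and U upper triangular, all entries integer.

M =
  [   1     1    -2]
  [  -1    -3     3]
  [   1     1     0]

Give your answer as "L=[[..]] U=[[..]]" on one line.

L=[[1,0,0],[-1,1,0],[1,0,1]] U=[[1,1,-2],[0,-2,1],[0,0,2]]

  row1 -= -1·row0 → [0,-2,1]
  row2 -= 1·row0 → [0,0,2]
  row2 -= 0·row1 → [0,0,2]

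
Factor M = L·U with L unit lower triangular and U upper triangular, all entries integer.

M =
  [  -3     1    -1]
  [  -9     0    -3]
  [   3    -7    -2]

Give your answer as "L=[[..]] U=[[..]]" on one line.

  r1 -= 3·r0 → [0,-3,0]
  r2 -= -1·r0 → [0,-6,-3]
  r2 -= 2·r1 → [0,0,-3]

L=[[1,0,0],[3,1,0],[-1,2,1]] U=[[-3,1,-1],[0,-3,0],[0,0,-3]]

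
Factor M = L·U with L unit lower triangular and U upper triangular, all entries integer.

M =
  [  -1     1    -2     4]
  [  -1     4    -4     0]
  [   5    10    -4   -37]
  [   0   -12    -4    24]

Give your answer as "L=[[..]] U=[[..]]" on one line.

  row1 -= 1·row0 → [0,3,-2,-4]
  row2 -= -5·row0 → [0,15,-14,-17]
  row3 -= 0·row0 → [0,-12,-4,24]
  row2 -= 5·row1 → [0,0,-4,3]
  row3 -= -4·row1 → [0,0,-12,8]
  row3 -= 3·row2 → [0,0,0,-1]

L=[[1,0,0,0],[1,1,0,0],[-5,5,1,0],[0,-4,3,1]] U=[[-1,1,-2,4],[0,3,-2,-4],[0,0,-4,3],[0,0,0,-1]]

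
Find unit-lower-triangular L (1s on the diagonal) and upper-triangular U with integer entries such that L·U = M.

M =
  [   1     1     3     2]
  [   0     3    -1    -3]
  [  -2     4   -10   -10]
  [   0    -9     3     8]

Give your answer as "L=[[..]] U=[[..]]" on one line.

  R1 -= 0·R0 → [0,3,-1,-3]
  R2 -= -2·R0 → [0,6,-4,-6]
  R3 -= 0·R0 → [0,-9,3,8]
  R2 -= 2·R1 → [0,0,-2,0]
  R3 -= -3·R1 → [0,0,0,-1]
  R3 -= 0·R2 → [0,0,0,-1]

L=[[1,0,0,0],[0,1,0,0],[-2,2,1,0],[0,-3,0,1]] U=[[1,1,3,2],[0,3,-1,-3],[0,0,-2,0],[0,0,0,-1]]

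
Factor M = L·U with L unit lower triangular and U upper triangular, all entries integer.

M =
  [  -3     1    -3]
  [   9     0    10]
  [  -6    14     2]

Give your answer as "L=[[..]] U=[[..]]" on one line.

L=[[1,0,0],[-3,1,0],[2,4,1]] U=[[-3,1,-3],[0,3,1],[0,0,4]]

  row1 -= -3·row0 → [0,3,1]
  row2 -= 2·row0 → [0,12,8]
  row2 -= 4·row1 → [0,0,4]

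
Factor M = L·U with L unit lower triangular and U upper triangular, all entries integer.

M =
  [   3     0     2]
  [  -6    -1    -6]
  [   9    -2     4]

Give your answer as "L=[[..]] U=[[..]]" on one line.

  r1 -= -2·r0 → [0,-1,-2]
  r2 -= 3·r0 → [0,-2,-2]
  r2 -= 2·r1 → [0,0,2]

L=[[1,0,0],[-2,1,0],[3,2,1]] U=[[3,0,2],[0,-1,-2],[0,0,2]]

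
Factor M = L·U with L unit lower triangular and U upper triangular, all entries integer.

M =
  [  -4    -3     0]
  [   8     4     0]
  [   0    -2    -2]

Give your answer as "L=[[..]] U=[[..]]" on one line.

L=[[1,0,0],[-2,1,0],[0,1,1]] U=[[-4,-3,0],[0,-2,0],[0,0,-2]]

  r1 -= -2·r0 → [0,-2,0]
  r2 -= 0·r0 → [0,-2,-2]
  r2 -= 1·r1 → [0,0,-2]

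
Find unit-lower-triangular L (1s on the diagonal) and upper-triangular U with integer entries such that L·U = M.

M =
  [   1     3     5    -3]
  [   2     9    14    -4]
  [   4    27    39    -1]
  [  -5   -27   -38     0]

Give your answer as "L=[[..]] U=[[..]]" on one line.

L=[[1,0,0,0],[2,1,0,0],[4,5,1,0],[-5,-4,-3,1]] U=[[1,3,5,-3],[0,3,4,2],[0,0,-1,1],[0,0,0,-4]]

  row1 -= 2·row0 → [0,3,4,2]
  row2 -= 4·row0 → [0,15,19,11]
  row3 -= -5·row0 → [0,-12,-13,-15]
  row2 -= 5·row1 → [0,0,-1,1]
  row3 -= -4·row1 → [0,0,3,-7]
  row3 -= -3·row2 → [0,0,0,-4]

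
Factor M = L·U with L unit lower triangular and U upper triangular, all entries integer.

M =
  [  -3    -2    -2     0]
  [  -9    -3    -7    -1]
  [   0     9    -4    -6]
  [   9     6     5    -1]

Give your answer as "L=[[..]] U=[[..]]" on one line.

  R1 -= 3·R0 → [0,3,-1,-1]
  R2 -= 0·R0 → [0,9,-4,-6]
  R3 -= -3·R0 → [0,0,-1,-1]
  R2 -= 3·R1 → [0,0,-1,-3]
  R3 -= 0·R1 → [0,0,-1,-1]
  R3 -= 1·R2 → [0,0,0,2]

L=[[1,0,0,0],[3,1,0,0],[0,3,1,0],[-3,0,1,1]] U=[[-3,-2,-2,0],[0,3,-1,-1],[0,0,-1,-3],[0,0,0,2]]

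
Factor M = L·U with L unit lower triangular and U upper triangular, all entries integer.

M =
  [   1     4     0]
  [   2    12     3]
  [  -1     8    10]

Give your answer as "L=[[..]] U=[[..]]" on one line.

  R1 -= 2·R0 → [0,4,3]
  R2 -= -1·R0 → [0,12,10]
  R2 -= 3·R1 → [0,0,1]

L=[[1,0,0],[2,1,0],[-1,3,1]] U=[[1,4,0],[0,4,3],[0,0,1]]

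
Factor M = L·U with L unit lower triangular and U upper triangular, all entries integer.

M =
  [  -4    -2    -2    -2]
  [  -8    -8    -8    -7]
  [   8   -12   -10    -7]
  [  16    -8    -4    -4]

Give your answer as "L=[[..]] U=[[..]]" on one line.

L=[[1,0,0,0],[2,1,0,0],[-2,4,1,0],[-4,4,2,1]] U=[[-4,-2,-2,-2],[0,-4,-4,-3],[0,0,2,1],[0,0,0,-2]]

  R1 -= 2·R0 → [0,-4,-4,-3]
  R2 -= -2·R0 → [0,-16,-14,-11]
  R3 -= -4·R0 → [0,-16,-12,-12]
  R2 -= 4·R1 → [0,0,2,1]
  R3 -= 4·R1 → [0,0,4,0]
  R3 -= 2·R2 → [0,0,0,-2]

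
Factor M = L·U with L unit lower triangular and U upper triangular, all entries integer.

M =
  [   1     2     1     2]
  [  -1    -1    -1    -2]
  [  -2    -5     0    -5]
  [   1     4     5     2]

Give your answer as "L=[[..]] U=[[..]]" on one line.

L=[[1,0,0,0],[-1,1,0,0],[-2,-1,1,0],[1,2,2,1]] U=[[1,2,1,2],[0,1,0,0],[0,0,2,-1],[0,0,0,2]]

  R1 -= -1·R0 → [0,1,0,0]
  R2 -= -2·R0 → [0,-1,2,-1]
  R3 -= 1·R0 → [0,2,4,0]
  R2 -= -1·R1 → [0,0,2,-1]
  R3 -= 2·R1 → [0,0,4,0]
  R3 -= 2·R2 → [0,0,0,2]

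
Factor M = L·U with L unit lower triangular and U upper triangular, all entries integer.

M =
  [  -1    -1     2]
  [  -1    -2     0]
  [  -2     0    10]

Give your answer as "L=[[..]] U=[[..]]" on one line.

L=[[1,0,0],[1,1,0],[2,-2,1]] U=[[-1,-1,2],[0,-1,-2],[0,0,2]]

  R1 -= 1·R0 → [0,-1,-2]
  R2 -= 2·R0 → [0,2,6]
  R2 -= -2·R1 → [0,0,2]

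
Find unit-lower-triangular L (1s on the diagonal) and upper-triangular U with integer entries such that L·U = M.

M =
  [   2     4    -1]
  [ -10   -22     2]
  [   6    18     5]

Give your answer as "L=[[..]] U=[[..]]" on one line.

L=[[1,0,0],[-5,1,0],[3,-3,1]] U=[[2,4,-1],[0,-2,-3],[0,0,-1]]

  R1 -= -5·R0 → [0,-2,-3]
  R2 -= 3·R0 → [0,6,8]
  R2 -= -3·R1 → [0,0,-1]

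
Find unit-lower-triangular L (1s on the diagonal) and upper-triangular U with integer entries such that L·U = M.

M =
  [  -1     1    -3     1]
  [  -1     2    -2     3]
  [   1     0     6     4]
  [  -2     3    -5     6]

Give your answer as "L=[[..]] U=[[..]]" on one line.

L=[[1,0,0,0],[1,1,0,0],[-1,1,1,0],[2,1,0,1]] U=[[-1,1,-3,1],[0,1,1,2],[0,0,2,3],[0,0,0,2]]

  r1 -= 1·r0 → [0,1,1,2]
  r2 -= -1·r0 → [0,1,3,5]
  r3 -= 2·r0 → [0,1,1,4]
  r2 -= 1·r1 → [0,0,2,3]
  r3 -= 1·r1 → [0,0,0,2]
  r3 -= 0·r2 → [0,0,0,2]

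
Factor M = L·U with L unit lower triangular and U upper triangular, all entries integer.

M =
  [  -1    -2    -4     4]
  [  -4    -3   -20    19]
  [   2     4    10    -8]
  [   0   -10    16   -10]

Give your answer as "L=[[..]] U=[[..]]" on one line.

  row1 -= 4·row0 → [0,5,-4,3]
  row2 -= -2·row0 → [0,0,2,0]
  row3 -= 0·row0 → [0,-10,16,-10]
  row2 -= 0·row1 → [0,0,2,0]
  row3 -= -2·row1 → [0,0,8,-4]
  row3 -= 4·row2 → [0,0,0,-4]

L=[[1,0,0,0],[4,1,0,0],[-2,0,1,0],[0,-2,4,1]] U=[[-1,-2,-4,4],[0,5,-4,3],[0,0,2,0],[0,0,0,-4]]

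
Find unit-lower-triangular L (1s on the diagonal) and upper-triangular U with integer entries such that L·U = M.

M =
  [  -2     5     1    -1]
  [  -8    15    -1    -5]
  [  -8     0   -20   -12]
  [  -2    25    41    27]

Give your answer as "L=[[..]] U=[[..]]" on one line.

L=[[1,0,0,0],[4,1,0,0],[4,4,1,0],[1,-4,-5,1]] U=[[-2,5,1,-1],[0,-5,-5,-1],[0,0,-4,-4],[0,0,0,4]]

  row1 -= 4·row0 → [0,-5,-5,-1]
  row2 -= 4·row0 → [0,-20,-24,-8]
  row3 -= 1·row0 → [0,20,40,28]
  row2 -= 4·row1 → [0,0,-4,-4]
  row3 -= -4·row1 → [0,0,20,24]
  row3 -= -5·row2 → [0,0,0,4]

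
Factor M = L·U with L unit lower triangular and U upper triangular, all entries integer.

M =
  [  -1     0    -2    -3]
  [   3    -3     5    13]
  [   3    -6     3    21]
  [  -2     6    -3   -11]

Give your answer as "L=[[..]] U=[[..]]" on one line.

L=[[1,0,0,0],[-3,1,0,0],[-3,2,1,0],[2,-2,1,1]] U=[[-1,0,-2,-3],[0,-3,-1,4],[0,0,-1,4],[0,0,0,-1]]

  R1 -= -3·R0 → [0,-3,-1,4]
  R2 -= -3·R0 → [0,-6,-3,12]
  R3 -= 2·R0 → [0,6,1,-5]
  R2 -= 2·R1 → [0,0,-1,4]
  R3 -= -2·R1 → [0,0,-1,3]
  R3 -= 1·R2 → [0,0,0,-1]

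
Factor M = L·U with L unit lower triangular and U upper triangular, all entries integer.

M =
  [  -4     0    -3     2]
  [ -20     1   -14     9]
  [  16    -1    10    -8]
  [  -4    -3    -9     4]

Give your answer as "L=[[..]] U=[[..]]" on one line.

L=[[1,0,0,0],[5,1,0,0],[-4,-1,1,0],[1,-3,3,1]] U=[[-4,0,-3,2],[0,1,1,-1],[0,0,-1,-1],[0,0,0,2]]

  R1 -= 5·R0 → [0,1,1,-1]
  R2 -= -4·R0 → [0,-1,-2,0]
  R3 -= 1·R0 → [0,-3,-6,2]
  R2 -= -1·R1 → [0,0,-1,-1]
  R3 -= -3·R1 → [0,0,-3,-1]
  R3 -= 3·R2 → [0,0,0,2]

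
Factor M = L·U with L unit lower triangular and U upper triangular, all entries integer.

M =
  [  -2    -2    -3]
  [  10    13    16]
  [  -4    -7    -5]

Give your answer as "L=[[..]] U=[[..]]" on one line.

  r1 -= -5·r0 → [0,3,1]
  r2 -= 2·r0 → [0,-3,1]
  r2 -= -1·r1 → [0,0,2]

L=[[1,0,0],[-5,1,0],[2,-1,1]] U=[[-2,-2,-3],[0,3,1],[0,0,2]]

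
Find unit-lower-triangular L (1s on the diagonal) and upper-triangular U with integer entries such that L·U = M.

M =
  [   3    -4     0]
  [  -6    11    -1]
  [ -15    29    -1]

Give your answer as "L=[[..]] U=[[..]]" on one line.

L=[[1,0,0],[-2,1,0],[-5,3,1]] U=[[3,-4,0],[0,3,-1],[0,0,2]]

  r1 -= -2·r0 → [0,3,-1]
  r2 -= -5·r0 → [0,9,-1]
  r2 -= 3·r1 → [0,0,2]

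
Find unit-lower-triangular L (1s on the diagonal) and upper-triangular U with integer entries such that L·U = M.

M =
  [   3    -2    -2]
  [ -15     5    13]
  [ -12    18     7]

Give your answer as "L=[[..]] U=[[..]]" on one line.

  row1 -= -5·row0 → [0,-5,3]
  row2 -= -4·row0 → [0,10,-1]
  row2 -= -2·row1 → [0,0,5]

L=[[1,0,0],[-5,1,0],[-4,-2,1]] U=[[3,-2,-2],[0,-5,3],[0,0,5]]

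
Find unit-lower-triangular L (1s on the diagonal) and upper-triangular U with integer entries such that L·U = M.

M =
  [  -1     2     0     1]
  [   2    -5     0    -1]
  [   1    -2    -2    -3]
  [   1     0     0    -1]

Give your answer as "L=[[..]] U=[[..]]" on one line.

L=[[1,0,0,0],[-2,1,0,0],[-1,0,1,0],[-1,-2,0,1]] U=[[-1,2,0,1],[0,-1,0,1],[0,0,-2,-2],[0,0,0,2]]

  r1 -= -2·r0 → [0,-1,0,1]
  r2 -= -1·r0 → [0,0,-2,-2]
  r3 -= -1·r0 → [0,2,0,0]
  r2 -= 0·r1 → [0,0,-2,-2]
  r3 -= -2·r1 → [0,0,0,2]
  r3 -= 0·r2 → [0,0,0,2]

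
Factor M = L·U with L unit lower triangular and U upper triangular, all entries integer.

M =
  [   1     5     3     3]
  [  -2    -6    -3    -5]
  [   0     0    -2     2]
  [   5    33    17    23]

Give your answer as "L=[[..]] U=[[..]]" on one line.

L=[[1,0,0,0],[-2,1,0,0],[0,0,1,0],[5,2,2,1]] U=[[1,5,3,3],[0,4,3,1],[0,0,-2,2],[0,0,0,2]]

  r1 -= -2·r0 → [0,4,3,1]
  r2 -= 0·r0 → [0,0,-2,2]
  r3 -= 5·r0 → [0,8,2,8]
  r2 -= 0·r1 → [0,0,-2,2]
  r3 -= 2·r1 → [0,0,-4,6]
  r3 -= 2·r2 → [0,0,0,2]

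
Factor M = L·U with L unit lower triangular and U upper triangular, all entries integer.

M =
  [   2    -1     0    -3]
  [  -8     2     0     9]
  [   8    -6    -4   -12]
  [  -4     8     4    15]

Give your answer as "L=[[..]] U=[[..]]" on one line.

  R1 -= -4·R0 → [0,-2,0,-3]
  R2 -= 4·R0 → [0,-2,-4,0]
  R3 -= -2·R0 → [0,6,4,9]
  R2 -= 1·R1 → [0,0,-4,3]
  R3 -= -3·R1 → [0,0,4,0]
  R3 -= -1·R2 → [0,0,0,3]

L=[[1,0,0,0],[-4,1,0,0],[4,1,1,0],[-2,-3,-1,1]] U=[[2,-1,0,-3],[0,-2,0,-3],[0,0,-4,3],[0,0,0,3]]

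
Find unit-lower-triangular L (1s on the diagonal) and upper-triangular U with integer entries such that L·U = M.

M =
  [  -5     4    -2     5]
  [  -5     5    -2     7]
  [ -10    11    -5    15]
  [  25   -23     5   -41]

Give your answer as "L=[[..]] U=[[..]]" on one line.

  row1 -= 1·row0 → [0,1,0,2]
  row2 -= 2·row0 → [0,3,-1,5]
  row3 -= -5·row0 → [0,-3,-5,-16]
  row2 -= 3·row1 → [0,0,-1,-1]
  row3 -= -3·row1 → [0,0,-5,-10]
  row3 -= 5·row2 → [0,0,0,-5]

L=[[1,0,0,0],[1,1,0,0],[2,3,1,0],[-5,-3,5,1]] U=[[-5,4,-2,5],[0,1,0,2],[0,0,-1,-1],[0,0,0,-5]]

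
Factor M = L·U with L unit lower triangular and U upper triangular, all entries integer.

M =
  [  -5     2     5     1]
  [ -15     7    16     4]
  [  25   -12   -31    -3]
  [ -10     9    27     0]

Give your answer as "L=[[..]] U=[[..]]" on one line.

  row1 -= 3·row0 → [0,1,1,1]
  row2 -= -5·row0 → [0,-2,-6,2]
  row3 -= 2·row0 → [0,5,17,-2]
  row2 -= -2·row1 → [0,0,-4,4]
  row3 -= 5·row1 → [0,0,12,-7]
  row3 -= -3·row2 → [0,0,0,5]

L=[[1,0,0,0],[3,1,0,0],[-5,-2,1,0],[2,5,-3,1]] U=[[-5,2,5,1],[0,1,1,1],[0,0,-4,4],[0,0,0,5]]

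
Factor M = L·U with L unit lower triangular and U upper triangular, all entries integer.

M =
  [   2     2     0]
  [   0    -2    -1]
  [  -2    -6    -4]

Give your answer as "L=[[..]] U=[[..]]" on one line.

L=[[1,0,0],[0,1,0],[-1,2,1]] U=[[2,2,0],[0,-2,-1],[0,0,-2]]

  r1 -= 0·r0 → [0,-2,-1]
  r2 -= -1·r0 → [0,-4,-4]
  r2 -= 2·r1 → [0,0,-2]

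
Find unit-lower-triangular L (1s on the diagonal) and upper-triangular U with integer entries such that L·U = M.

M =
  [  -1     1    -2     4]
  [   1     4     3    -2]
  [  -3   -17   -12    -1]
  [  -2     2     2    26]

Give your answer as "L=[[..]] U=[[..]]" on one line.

  r1 -= -1·r0 → [0,5,1,2]
  r2 -= 3·r0 → [0,-20,-6,-13]
  r3 -= 2·r0 → [0,0,6,18]
  r2 -= -4·r1 → [0,0,-2,-5]
  r3 -= 0·r1 → [0,0,6,18]
  r3 -= -3·r2 → [0,0,0,3]

L=[[1,0,0,0],[-1,1,0,0],[3,-4,1,0],[2,0,-3,1]] U=[[-1,1,-2,4],[0,5,1,2],[0,0,-2,-5],[0,0,0,3]]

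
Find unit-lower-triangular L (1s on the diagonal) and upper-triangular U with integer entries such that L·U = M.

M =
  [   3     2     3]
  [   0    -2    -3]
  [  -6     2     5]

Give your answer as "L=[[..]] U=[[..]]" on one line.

L=[[1,0,0],[0,1,0],[-2,-3,1]] U=[[3,2,3],[0,-2,-3],[0,0,2]]

  r1 -= 0·r0 → [0,-2,-3]
  r2 -= -2·r0 → [0,6,11]
  r2 -= -3·r1 → [0,0,2]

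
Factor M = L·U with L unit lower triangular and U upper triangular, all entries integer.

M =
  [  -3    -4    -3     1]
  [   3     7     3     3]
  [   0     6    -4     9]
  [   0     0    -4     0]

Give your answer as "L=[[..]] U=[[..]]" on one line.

  R1 -= -1·R0 → [0,3,0,4]
  R2 -= 0·R0 → [0,6,-4,9]
  R3 -= 0·R0 → [0,0,-4,0]
  R2 -= 2·R1 → [0,0,-4,1]
  R3 -= 0·R1 → [0,0,-4,0]
  R3 -= 1·R2 → [0,0,0,-1]

L=[[1,0,0,0],[-1,1,0,0],[0,2,1,0],[0,0,1,1]] U=[[-3,-4,-3,1],[0,3,0,4],[0,0,-4,1],[0,0,0,-1]]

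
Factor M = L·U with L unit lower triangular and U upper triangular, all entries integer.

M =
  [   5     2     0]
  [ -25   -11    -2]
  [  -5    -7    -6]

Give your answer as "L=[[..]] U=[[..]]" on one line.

  r1 -= -5·r0 → [0,-1,-2]
  r2 -= -1·r0 → [0,-5,-6]
  r2 -= 5·r1 → [0,0,4]

L=[[1,0,0],[-5,1,0],[-1,5,1]] U=[[5,2,0],[0,-1,-2],[0,0,4]]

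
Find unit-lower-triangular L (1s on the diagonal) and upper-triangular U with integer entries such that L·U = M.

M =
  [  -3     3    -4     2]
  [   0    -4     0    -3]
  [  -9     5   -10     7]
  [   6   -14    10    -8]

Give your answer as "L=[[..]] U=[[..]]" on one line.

  r1 -= 0·r0 → [0,-4,0,-3]
  r2 -= 3·r0 → [0,-4,2,1]
  r3 -= -2·r0 → [0,-8,2,-4]
  r2 -= 1·r1 → [0,0,2,4]
  r3 -= 2·r1 → [0,0,2,2]
  r3 -= 1·r2 → [0,0,0,-2]

L=[[1,0,0,0],[0,1,0,0],[3,1,1,0],[-2,2,1,1]] U=[[-3,3,-4,2],[0,-4,0,-3],[0,0,2,4],[0,0,0,-2]]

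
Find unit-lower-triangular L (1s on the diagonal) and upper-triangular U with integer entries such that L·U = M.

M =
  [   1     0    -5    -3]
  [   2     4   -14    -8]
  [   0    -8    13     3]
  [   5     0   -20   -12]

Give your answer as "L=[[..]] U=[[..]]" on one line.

L=[[1,0,0,0],[2,1,0,0],[0,-2,1,0],[5,0,1,1]] U=[[1,0,-5,-3],[0,4,-4,-2],[0,0,5,-1],[0,0,0,4]]

  R1 -= 2·R0 → [0,4,-4,-2]
  R2 -= 0·R0 → [0,-8,13,3]
  R3 -= 5·R0 → [0,0,5,3]
  R2 -= -2·R1 → [0,0,5,-1]
  R3 -= 0·R1 → [0,0,5,3]
  R3 -= 1·R2 → [0,0,0,4]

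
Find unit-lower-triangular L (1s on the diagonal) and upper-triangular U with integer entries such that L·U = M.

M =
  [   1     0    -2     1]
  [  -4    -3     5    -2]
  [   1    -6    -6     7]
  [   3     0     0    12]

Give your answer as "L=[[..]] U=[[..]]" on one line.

  r1 -= -4·r0 → [0,-3,-3,2]
  r2 -= 1·r0 → [0,-6,-4,6]
  r3 -= 3·r0 → [0,0,6,9]
  r2 -= 2·r1 → [0,0,2,2]
  r3 -= 0·r1 → [0,0,6,9]
  r3 -= 3·r2 → [0,0,0,3]

L=[[1,0,0,0],[-4,1,0,0],[1,2,1,0],[3,0,3,1]] U=[[1,0,-2,1],[0,-3,-3,2],[0,0,2,2],[0,0,0,3]]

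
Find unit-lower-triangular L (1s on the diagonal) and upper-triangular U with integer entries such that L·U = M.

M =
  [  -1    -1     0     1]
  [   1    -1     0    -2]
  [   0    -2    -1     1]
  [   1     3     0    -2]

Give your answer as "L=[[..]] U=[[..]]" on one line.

L=[[1,0,0,0],[-1,1,0,0],[0,1,1,0],[-1,-1,0,1]] U=[[-1,-1,0,1],[0,-2,0,-1],[0,0,-1,2],[0,0,0,-2]]

  r1 -= -1·r0 → [0,-2,0,-1]
  r2 -= 0·r0 → [0,-2,-1,1]
  r3 -= -1·r0 → [0,2,0,-1]
  r2 -= 1·r1 → [0,0,-1,2]
  r3 -= -1·r1 → [0,0,0,-2]
  r3 -= 0·r2 → [0,0,0,-2]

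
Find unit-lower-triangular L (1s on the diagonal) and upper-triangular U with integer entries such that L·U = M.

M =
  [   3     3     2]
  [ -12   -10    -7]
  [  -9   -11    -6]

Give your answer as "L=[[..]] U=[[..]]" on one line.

  r1 -= -4·r0 → [0,2,1]
  r2 -= -3·r0 → [0,-2,0]
  r2 -= -1·r1 → [0,0,1]

L=[[1,0,0],[-4,1,0],[-3,-1,1]] U=[[3,3,2],[0,2,1],[0,0,1]]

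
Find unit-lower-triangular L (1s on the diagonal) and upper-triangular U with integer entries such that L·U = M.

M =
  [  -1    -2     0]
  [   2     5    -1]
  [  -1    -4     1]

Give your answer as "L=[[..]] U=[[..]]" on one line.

  row1 -= -2·row0 → [0,1,-1]
  row2 -= 1·row0 → [0,-2,1]
  row2 -= -2·row1 → [0,0,-1]

L=[[1,0,0],[-2,1,0],[1,-2,1]] U=[[-1,-2,0],[0,1,-1],[0,0,-1]]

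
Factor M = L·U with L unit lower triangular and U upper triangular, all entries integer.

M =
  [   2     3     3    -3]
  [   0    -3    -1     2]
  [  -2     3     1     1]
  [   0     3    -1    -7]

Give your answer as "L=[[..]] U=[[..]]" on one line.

  r1 -= 0·r0 → [0,-3,-1,2]
  r2 -= -1·r0 → [0,6,4,-2]
  r3 -= 0·r0 → [0,3,-1,-7]
  r2 -= -2·r1 → [0,0,2,2]
  r3 -= -1·r1 → [0,0,-2,-5]
  r3 -= -1·r2 → [0,0,0,-3]

L=[[1,0,0,0],[0,1,0,0],[-1,-2,1,0],[0,-1,-1,1]] U=[[2,3,3,-3],[0,-3,-1,2],[0,0,2,2],[0,0,0,-3]]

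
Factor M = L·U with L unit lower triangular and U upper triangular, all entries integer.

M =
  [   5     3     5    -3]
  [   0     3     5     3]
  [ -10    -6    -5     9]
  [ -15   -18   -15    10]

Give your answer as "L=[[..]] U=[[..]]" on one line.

  R1 -= 0·R0 → [0,3,5,3]
  R2 -= -2·R0 → [0,0,5,3]
  R3 -= -3·R0 → [0,-9,0,1]
  R2 -= 0·R1 → [0,0,5,3]
  R3 -= -3·R1 → [0,0,15,10]
  R3 -= 3·R2 → [0,0,0,1]

L=[[1,0,0,0],[0,1,0,0],[-2,0,1,0],[-3,-3,3,1]] U=[[5,3,5,-3],[0,3,5,3],[0,0,5,3],[0,0,0,1]]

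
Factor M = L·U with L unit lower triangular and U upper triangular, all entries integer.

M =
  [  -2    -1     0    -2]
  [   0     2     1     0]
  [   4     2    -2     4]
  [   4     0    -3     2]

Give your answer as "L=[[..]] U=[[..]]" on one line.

  r1 -= 0·r0 → [0,2,1,0]
  r2 -= -2·r0 → [0,0,-2,0]
  r3 -= -2·r0 → [0,-2,-3,-2]
  r2 -= 0·r1 → [0,0,-2,0]
  r3 -= -1·r1 → [0,0,-2,-2]
  r3 -= 1·r2 → [0,0,0,-2]

L=[[1,0,0,0],[0,1,0,0],[-2,0,1,0],[-2,-1,1,1]] U=[[-2,-1,0,-2],[0,2,1,0],[0,0,-2,0],[0,0,0,-2]]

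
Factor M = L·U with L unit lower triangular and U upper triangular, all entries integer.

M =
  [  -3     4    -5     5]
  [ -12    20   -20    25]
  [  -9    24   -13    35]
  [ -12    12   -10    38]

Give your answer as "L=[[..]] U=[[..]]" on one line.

  R1 -= 4·R0 → [0,4,0,5]
  R2 -= 3·R0 → [0,12,2,20]
  R3 -= 4·R0 → [0,-4,10,18]
  R2 -= 3·R1 → [0,0,2,5]
  R3 -= -1·R1 → [0,0,10,23]
  R3 -= 5·R2 → [0,0,0,-2]

L=[[1,0,0,0],[4,1,0,0],[3,3,1,0],[4,-1,5,1]] U=[[-3,4,-5,5],[0,4,0,5],[0,0,2,5],[0,0,0,-2]]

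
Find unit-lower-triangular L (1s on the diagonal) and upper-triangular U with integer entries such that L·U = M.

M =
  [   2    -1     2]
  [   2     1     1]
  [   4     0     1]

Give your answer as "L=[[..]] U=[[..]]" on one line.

L=[[1,0,0],[1,1,0],[2,1,1]] U=[[2,-1,2],[0,2,-1],[0,0,-2]]

  row1 -= 1·row0 → [0,2,-1]
  row2 -= 2·row0 → [0,2,-3]
  row2 -= 1·row1 → [0,0,-2]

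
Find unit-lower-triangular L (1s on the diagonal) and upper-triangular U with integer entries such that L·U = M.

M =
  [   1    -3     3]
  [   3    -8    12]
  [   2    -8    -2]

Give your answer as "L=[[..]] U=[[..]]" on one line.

  r1 -= 3·r0 → [0,1,3]
  r2 -= 2·r0 → [0,-2,-8]
  r2 -= -2·r1 → [0,0,-2]

L=[[1,0,0],[3,1,0],[2,-2,1]] U=[[1,-3,3],[0,1,3],[0,0,-2]]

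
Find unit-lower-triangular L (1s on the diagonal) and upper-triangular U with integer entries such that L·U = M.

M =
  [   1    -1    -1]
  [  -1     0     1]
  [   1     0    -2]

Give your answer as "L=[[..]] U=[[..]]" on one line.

  R1 -= -1·R0 → [0,-1,0]
  R2 -= 1·R0 → [0,1,-1]
  R2 -= -1·R1 → [0,0,-1]

L=[[1,0,0],[-1,1,0],[1,-1,1]] U=[[1,-1,-1],[0,-1,0],[0,0,-1]]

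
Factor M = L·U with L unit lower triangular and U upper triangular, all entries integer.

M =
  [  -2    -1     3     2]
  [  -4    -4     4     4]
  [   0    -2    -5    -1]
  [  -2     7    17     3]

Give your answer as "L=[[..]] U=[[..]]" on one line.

  r1 -= 2·r0 → [0,-2,-2,0]
  r2 -= 0·r0 → [0,-2,-5,-1]
  r3 -= 1·r0 → [0,8,14,1]
  r2 -= 1·r1 → [0,0,-3,-1]
  r3 -= -4·r1 → [0,0,6,1]
  r3 -= -2·r2 → [0,0,0,-1]

L=[[1,0,0,0],[2,1,0,0],[0,1,1,0],[1,-4,-2,1]] U=[[-2,-1,3,2],[0,-2,-2,0],[0,0,-3,-1],[0,0,0,-1]]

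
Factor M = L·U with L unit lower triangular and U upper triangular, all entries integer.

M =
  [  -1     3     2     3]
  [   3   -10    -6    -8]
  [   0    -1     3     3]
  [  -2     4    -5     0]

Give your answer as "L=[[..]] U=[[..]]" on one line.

L=[[1,0,0,0],[-3,1,0,0],[0,1,1,0],[2,2,-3,1]] U=[[-1,3,2,3],[0,-1,0,1],[0,0,3,2],[0,0,0,-2]]

  r1 -= -3·r0 → [0,-1,0,1]
  r2 -= 0·r0 → [0,-1,3,3]
  r3 -= 2·r0 → [0,-2,-9,-6]
  r2 -= 1·r1 → [0,0,3,2]
  r3 -= 2·r1 → [0,0,-9,-8]
  r3 -= -3·r2 → [0,0,0,-2]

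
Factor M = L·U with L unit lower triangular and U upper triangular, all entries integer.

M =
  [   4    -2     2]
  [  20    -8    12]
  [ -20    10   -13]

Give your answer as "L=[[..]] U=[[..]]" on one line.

  row1 -= 5·row0 → [0,2,2]
  row2 -= -5·row0 → [0,0,-3]
  row2 -= 0·row1 → [0,0,-3]

L=[[1,0,0],[5,1,0],[-5,0,1]] U=[[4,-2,2],[0,2,2],[0,0,-3]]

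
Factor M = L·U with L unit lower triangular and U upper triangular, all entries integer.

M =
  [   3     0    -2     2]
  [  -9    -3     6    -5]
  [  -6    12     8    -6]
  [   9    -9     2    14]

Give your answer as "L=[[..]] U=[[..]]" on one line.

  row1 -= -3·row0 → [0,-3,0,1]
  row2 -= -2·row0 → [0,12,4,-2]
  row3 -= 3·row0 → [0,-9,8,8]
  row2 -= -4·row1 → [0,0,4,2]
  row3 -= 3·row1 → [0,0,8,5]
  row3 -= 2·row2 → [0,0,0,1]

L=[[1,0,0,0],[-3,1,0,0],[-2,-4,1,0],[3,3,2,1]] U=[[3,0,-2,2],[0,-3,0,1],[0,0,4,2],[0,0,0,1]]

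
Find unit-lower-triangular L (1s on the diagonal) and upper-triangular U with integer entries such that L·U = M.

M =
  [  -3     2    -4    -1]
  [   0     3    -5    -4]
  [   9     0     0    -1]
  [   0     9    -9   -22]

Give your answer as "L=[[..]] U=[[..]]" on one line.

  r1 -= 0·r0 → [0,3,-5,-4]
  r2 -= -3·r0 → [0,6,-12,-4]
  r3 -= 0·r0 → [0,9,-9,-22]
  r2 -= 2·r1 → [0,0,-2,4]
  r3 -= 3·r1 → [0,0,6,-10]
  r3 -= -3·r2 → [0,0,0,2]

L=[[1,0,0,0],[0,1,0,0],[-3,2,1,0],[0,3,-3,1]] U=[[-3,2,-4,-1],[0,3,-5,-4],[0,0,-2,4],[0,0,0,2]]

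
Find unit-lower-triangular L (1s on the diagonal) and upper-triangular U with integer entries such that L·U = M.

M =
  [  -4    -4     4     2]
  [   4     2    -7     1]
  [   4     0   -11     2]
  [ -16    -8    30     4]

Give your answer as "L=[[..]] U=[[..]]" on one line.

  R1 -= -1·R0 → [0,-2,-3,3]
  R2 -= -1·R0 → [0,-4,-7,4]
  R3 -= 4·R0 → [0,8,14,-4]
  R2 -= 2·R1 → [0,0,-1,-2]
  R3 -= -4·R1 → [0,0,2,8]
  R3 -= -2·R2 → [0,0,0,4]

L=[[1,0,0,0],[-1,1,0,0],[-1,2,1,0],[4,-4,-2,1]] U=[[-4,-4,4,2],[0,-2,-3,3],[0,0,-1,-2],[0,0,0,4]]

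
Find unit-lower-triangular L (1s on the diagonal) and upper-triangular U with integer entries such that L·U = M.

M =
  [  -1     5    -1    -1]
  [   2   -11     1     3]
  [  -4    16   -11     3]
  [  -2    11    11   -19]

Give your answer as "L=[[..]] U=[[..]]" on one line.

L=[[1,0,0,0],[-2,1,0,0],[4,4,1,0],[2,-1,-4,1]] U=[[-1,5,-1,-1],[0,-1,-1,1],[0,0,-3,3],[0,0,0,-4]]

  r1 -= -2·r0 → [0,-1,-1,1]
  r2 -= 4·r0 → [0,-4,-7,7]
  r3 -= 2·r0 → [0,1,13,-17]
  r2 -= 4·r1 → [0,0,-3,3]
  r3 -= -1·r1 → [0,0,12,-16]
  r3 -= -4·r2 → [0,0,0,-4]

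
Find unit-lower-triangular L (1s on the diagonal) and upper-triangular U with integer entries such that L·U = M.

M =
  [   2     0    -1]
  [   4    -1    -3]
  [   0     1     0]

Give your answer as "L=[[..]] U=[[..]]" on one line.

L=[[1,0,0],[2,1,0],[0,-1,1]] U=[[2,0,-1],[0,-1,-1],[0,0,-1]]

  row1 -= 2·row0 → [0,-1,-1]
  row2 -= 0·row0 → [0,1,0]
  row2 -= -1·row1 → [0,0,-1]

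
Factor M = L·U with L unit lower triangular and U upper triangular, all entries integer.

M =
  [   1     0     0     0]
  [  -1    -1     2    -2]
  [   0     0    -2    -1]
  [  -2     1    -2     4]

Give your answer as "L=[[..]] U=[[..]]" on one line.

L=[[1,0,0,0],[-1,1,0,0],[0,0,1,0],[-2,-1,0,1]] U=[[1,0,0,0],[0,-1,2,-2],[0,0,-2,-1],[0,0,0,2]]

  r1 -= -1·r0 → [0,-1,2,-2]
  r2 -= 0·r0 → [0,0,-2,-1]
  r3 -= -2·r0 → [0,1,-2,4]
  r2 -= 0·r1 → [0,0,-2,-1]
  r3 -= -1·r1 → [0,0,0,2]
  r3 -= 0·r2 → [0,0,0,2]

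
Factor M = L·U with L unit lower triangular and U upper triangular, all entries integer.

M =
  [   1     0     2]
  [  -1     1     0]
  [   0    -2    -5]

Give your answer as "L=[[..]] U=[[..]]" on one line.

L=[[1,0,0],[-1,1,0],[0,-2,1]] U=[[1,0,2],[0,1,2],[0,0,-1]]

  r1 -= -1·r0 → [0,1,2]
  r2 -= 0·r0 → [0,-2,-5]
  r2 -= -2·r1 → [0,0,-1]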